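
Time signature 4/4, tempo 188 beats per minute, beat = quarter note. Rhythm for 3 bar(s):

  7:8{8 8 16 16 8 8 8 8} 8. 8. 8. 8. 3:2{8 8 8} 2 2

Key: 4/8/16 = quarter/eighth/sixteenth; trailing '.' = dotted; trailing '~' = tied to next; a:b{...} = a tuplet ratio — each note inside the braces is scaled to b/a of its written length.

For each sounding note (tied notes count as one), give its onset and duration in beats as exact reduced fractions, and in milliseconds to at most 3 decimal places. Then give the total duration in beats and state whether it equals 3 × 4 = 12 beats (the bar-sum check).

1) 0.0ms=0b +182.371ms=4/7b
2) 182.371ms=4/7b +182.371ms=4/7b
3) 364.742ms=8/7b +91.185ms=2/7b
4) 455.927ms=10/7b +91.185ms=2/7b
5) 547.112ms=12/7b +182.371ms=4/7b
6) 729.483ms=16/7b +182.371ms=4/7b
7) 911.854ms=20/7b +182.371ms=4/7b
8) 1094.225ms=24/7b +182.371ms=4/7b
9) 1276.596ms=4b +239.362ms=3/4b
10) 1515.957ms=19/4b +239.362ms=3/4b
11) 1755.319ms=11/2b +239.362ms=3/4b
12) 1994.681ms=25/4b +239.362ms=3/4b
13) 2234.043ms=7b +106.383ms=1/3b
14) 2340.426ms=22/3b +106.383ms=1/3b
15) 2446.809ms=23/3b +106.383ms=1/3b
16) 2553.191ms=8b +638.298ms=2b
17) 3191.489ms=10b +638.298ms=2b
Σ=12b of 12 (188bpm 4/4) — PASS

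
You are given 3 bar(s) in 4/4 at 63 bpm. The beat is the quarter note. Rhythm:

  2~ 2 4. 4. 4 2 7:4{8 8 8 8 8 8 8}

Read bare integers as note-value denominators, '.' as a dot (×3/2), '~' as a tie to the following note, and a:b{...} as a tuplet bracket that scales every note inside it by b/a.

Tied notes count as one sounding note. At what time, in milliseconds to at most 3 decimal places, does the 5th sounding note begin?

note 5 onset = 8b = 7619.048ms

1. 0.0ms @ 0 + 3809.524ms (4)
2. 3809.524ms @ 4 + 1428.571ms (3/2)
3. 5238.095ms @ 11/2 + 1428.571ms (3/2)
4. 6666.667ms @ 7 + 952.381ms (1)
5. 7619.048ms @ 8 + 1904.762ms (2)
6. 9523.81ms @ 10 + 272.109ms (2/7)
7. 9795.918ms @ 72/7 + 272.109ms (2/7)
8. 10068.027ms @ 74/7 + 272.109ms (2/7)
9. 10340.136ms @ 76/7 + 272.109ms (2/7)
10. 10612.245ms @ 78/7 + 272.109ms (2/7)
11. 10884.354ms @ 80/7 + 272.109ms (2/7)
12. 11156.463ms @ 82/7 + 272.109ms (2/7)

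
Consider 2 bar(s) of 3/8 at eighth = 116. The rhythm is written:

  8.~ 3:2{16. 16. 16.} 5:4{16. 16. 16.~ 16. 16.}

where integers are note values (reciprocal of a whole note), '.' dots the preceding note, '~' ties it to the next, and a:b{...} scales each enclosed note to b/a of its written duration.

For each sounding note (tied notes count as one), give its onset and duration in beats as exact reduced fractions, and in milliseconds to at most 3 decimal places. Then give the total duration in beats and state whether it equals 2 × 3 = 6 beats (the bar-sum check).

1) 0.0ms=0b +1034.483ms=2b
2) 1034.483ms=2b +258.621ms=1/2b
3) 1293.103ms=5/2b +258.621ms=1/2b
4) 1551.724ms=3b +310.345ms=3/5b
5) 1862.069ms=18/5b +310.345ms=3/5b
6) 2172.414ms=21/5b +620.69ms=6/5b
7) 2793.103ms=27/5b +310.345ms=3/5b
Σ=6b of 6 (116bpm 3/8) — PASS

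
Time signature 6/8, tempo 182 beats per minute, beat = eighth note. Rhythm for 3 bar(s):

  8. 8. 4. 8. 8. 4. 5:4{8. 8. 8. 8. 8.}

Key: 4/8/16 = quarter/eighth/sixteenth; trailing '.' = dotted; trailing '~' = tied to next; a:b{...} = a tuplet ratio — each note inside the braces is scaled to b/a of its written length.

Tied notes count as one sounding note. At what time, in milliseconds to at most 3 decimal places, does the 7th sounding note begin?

1. 0.0ms @ 0 + 494.505ms (3/2)
2. 494.505ms @ 3/2 + 494.505ms (3/2)
3. 989.011ms @ 3 + 989.011ms (3)
4. 1978.022ms @ 6 + 494.505ms (3/2)
5. 2472.527ms @ 15/2 + 494.505ms (3/2)
6. 2967.033ms @ 9 + 989.011ms (3)
7. 3956.044ms @ 12 + 395.604ms (6/5)
8. 4351.648ms @ 66/5 + 395.604ms (6/5)
9. 4747.253ms @ 72/5 + 395.604ms (6/5)
10. 5142.857ms @ 78/5 + 395.604ms (6/5)
11. 5538.462ms @ 84/5 + 395.604ms (6/5)

note 7 onset = 12b = 3956.044ms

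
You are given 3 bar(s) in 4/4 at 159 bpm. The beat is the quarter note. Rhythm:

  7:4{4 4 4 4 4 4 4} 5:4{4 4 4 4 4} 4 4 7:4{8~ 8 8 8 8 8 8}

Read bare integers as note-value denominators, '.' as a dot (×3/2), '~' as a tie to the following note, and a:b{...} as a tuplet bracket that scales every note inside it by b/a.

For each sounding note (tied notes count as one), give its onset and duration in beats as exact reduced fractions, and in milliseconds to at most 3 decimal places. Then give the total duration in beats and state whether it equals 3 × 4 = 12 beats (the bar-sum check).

1) 0.0ms=0b +215.633ms=4/7b
2) 215.633ms=4/7b +215.633ms=4/7b
3) 431.267ms=8/7b +215.633ms=4/7b
4) 646.9ms=12/7b +215.633ms=4/7b
5) 862.534ms=16/7b +215.633ms=4/7b
6) 1078.167ms=20/7b +215.633ms=4/7b
7) 1293.801ms=24/7b +215.633ms=4/7b
8) 1509.434ms=4b +301.887ms=4/5b
9) 1811.321ms=24/5b +301.887ms=4/5b
10) 2113.208ms=28/5b +301.887ms=4/5b
11) 2415.094ms=32/5b +301.887ms=4/5b
12) 2716.981ms=36/5b +301.887ms=4/5b
13) 3018.868ms=8b +377.358ms=1b
14) 3396.226ms=9b +377.358ms=1b
15) 3773.585ms=10b +215.633ms=4/7b
16) 3989.218ms=74/7b +107.817ms=2/7b
17) 4097.035ms=76/7b +107.817ms=2/7b
18) 4204.852ms=78/7b +107.817ms=2/7b
19) 4312.668ms=80/7b +107.817ms=2/7b
20) 4420.485ms=82/7b +107.817ms=2/7b
Σ=12b of 12 (159bpm 4/4) — PASS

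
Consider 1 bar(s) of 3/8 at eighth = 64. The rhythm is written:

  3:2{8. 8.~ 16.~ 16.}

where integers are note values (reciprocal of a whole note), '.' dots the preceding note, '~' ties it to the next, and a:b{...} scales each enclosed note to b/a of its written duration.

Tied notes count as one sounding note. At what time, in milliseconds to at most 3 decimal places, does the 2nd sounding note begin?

note 2 onset = 1b = 937.5ms

1. 0.0ms @ 0 + 937.5ms (1)
2. 937.5ms @ 1 + 1875.0ms (2)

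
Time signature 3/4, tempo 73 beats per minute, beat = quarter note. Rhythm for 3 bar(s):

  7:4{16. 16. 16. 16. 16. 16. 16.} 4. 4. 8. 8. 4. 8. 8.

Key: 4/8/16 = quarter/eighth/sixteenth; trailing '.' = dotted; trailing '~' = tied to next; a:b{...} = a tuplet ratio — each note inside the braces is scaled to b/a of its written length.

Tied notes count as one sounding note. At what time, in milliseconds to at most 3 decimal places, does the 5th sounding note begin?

note 5 onset = 6/7b = 704.501ms

1. 0.0ms @ 0 + 176.125ms (3/14)
2. 176.125ms @ 3/14 + 176.125ms (3/14)
3. 352.25ms @ 3/7 + 176.125ms (3/14)
4. 528.376ms @ 9/14 + 176.125ms (3/14)
5. 704.501ms @ 6/7 + 176.125ms (3/14)
6. 880.626ms @ 15/14 + 176.125ms (3/14)
7. 1056.751ms @ 9/7 + 176.125ms (3/14)
8. 1232.877ms @ 3/2 + 1232.877ms (3/2)
9. 2465.753ms @ 3 + 1232.877ms (3/2)
10. 3698.63ms @ 9/2 + 616.438ms (3/4)
11. 4315.068ms @ 21/4 + 616.438ms (3/4)
12. 4931.507ms @ 6 + 1232.877ms (3/2)
13. 6164.384ms @ 15/2 + 616.438ms (3/4)
14. 6780.822ms @ 33/4 + 616.438ms (3/4)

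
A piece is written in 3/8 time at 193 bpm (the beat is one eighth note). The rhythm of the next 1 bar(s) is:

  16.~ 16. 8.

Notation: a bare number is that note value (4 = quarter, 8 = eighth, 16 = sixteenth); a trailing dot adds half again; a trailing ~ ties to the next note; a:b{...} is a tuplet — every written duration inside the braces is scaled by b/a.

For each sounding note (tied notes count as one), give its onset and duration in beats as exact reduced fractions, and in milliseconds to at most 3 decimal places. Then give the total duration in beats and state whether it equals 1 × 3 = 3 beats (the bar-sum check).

1) 0.0ms=0b +466.321ms=3/2b
2) 466.321ms=3/2b +466.321ms=3/2b
Σ=3b of 3 (193bpm 3/8) — PASS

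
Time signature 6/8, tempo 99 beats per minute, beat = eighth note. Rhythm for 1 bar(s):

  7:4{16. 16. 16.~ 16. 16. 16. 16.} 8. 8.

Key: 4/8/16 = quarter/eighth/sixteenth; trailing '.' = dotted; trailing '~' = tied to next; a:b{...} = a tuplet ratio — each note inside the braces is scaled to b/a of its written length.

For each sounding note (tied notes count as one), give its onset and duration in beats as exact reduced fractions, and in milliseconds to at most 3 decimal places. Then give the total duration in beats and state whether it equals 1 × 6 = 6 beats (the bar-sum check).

1) 0.0ms=0b +259.74ms=3/7b
2) 259.74ms=3/7b +259.74ms=3/7b
3) 519.481ms=6/7b +519.481ms=6/7b
4) 1038.961ms=12/7b +259.74ms=3/7b
5) 1298.701ms=15/7b +259.74ms=3/7b
6) 1558.442ms=18/7b +259.74ms=3/7b
7) 1818.182ms=3b +909.091ms=3/2b
8) 2727.273ms=9/2b +909.091ms=3/2b
Σ=6b of 6 (99bpm 6/8) — PASS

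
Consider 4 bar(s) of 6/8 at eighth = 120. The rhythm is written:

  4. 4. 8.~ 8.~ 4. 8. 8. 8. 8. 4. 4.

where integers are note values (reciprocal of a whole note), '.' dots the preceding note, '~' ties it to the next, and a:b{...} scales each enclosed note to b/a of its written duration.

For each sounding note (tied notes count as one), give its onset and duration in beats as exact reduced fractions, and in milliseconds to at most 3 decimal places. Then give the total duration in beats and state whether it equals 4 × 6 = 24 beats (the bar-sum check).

1) 0.0ms=0b +1500.0ms=3b
2) 1500.0ms=3b +1500.0ms=3b
3) 3000.0ms=6b +3000.0ms=6b
4) 6000.0ms=12b +750.0ms=3/2b
5) 6750.0ms=27/2b +750.0ms=3/2b
6) 7500.0ms=15b +750.0ms=3/2b
7) 8250.0ms=33/2b +750.0ms=3/2b
8) 9000.0ms=18b +1500.0ms=3b
9) 10500.0ms=21b +1500.0ms=3b
Σ=24b of 24 (120bpm 6/8) — PASS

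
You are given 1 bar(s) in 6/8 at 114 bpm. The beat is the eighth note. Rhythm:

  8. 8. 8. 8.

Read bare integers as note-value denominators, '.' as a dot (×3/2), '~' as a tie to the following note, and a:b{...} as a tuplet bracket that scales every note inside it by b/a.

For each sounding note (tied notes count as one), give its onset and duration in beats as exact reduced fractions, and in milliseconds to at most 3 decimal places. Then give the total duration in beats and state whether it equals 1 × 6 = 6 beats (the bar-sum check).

1) 0.0ms=0b +789.474ms=3/2b
2) 789.474ms=3/2b +789.474ms=3/2b
3) 1578.947ms=3b +789.474ms=3/2b
4) 2368.421ms=9/2b +789.474ms=3/2b
Σ=6b of 6 (114bpm 6/8) — PASS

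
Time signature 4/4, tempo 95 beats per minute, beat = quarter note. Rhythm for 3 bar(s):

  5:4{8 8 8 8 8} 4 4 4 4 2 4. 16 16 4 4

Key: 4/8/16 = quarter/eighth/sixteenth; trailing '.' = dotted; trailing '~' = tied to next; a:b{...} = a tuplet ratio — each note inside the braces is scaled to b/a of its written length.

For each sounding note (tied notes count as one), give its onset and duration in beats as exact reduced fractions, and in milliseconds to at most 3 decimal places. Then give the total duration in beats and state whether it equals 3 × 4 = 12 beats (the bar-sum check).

1) 0.0ms=0b +252.632ms=2/5b
2) 252.632ms=2/5b +252.632ms=2/5b
3) 505.263ms=4/5b +252.632ms=2/5b
4) 757.895ms=6/5b +252.632ms=2/5b
5) 1010.526ms=8/5b +252.632ms=2/5b
6) 1263.158ms=2b +631.579ms=1b
7) 1894.737ms=3b +631.579ms=1b
8) 2526.316ms=4b +631.579ms=1b
9) 3157.895ms=5b +631.579ms=1b
10) 3789.474ms=6b +1263.158ms=2b
11) 5052.632ms=8b +947.368ms=3/2b
12) 6000.0ms=19/2b +157.895ms=1/4b
13) 6157.895ms=39/4b +157.895ms=1/4b
14) 6315.789ms=10b +631.579ms=1b
15) 6947.368ms=11b +631.579ms=1b
Σ=12b of 12 (95bpm 4/4) — PASS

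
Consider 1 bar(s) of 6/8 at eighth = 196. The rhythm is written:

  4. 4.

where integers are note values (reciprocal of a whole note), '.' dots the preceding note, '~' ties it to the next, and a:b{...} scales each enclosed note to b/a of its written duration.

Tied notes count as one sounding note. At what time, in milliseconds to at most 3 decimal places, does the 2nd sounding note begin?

note 2 onset = 3b = 918.367ms

1. 0.0ms @ 0 + 918.367ms (3)
2. 918.367ms @ 3 + 918.367ms (3)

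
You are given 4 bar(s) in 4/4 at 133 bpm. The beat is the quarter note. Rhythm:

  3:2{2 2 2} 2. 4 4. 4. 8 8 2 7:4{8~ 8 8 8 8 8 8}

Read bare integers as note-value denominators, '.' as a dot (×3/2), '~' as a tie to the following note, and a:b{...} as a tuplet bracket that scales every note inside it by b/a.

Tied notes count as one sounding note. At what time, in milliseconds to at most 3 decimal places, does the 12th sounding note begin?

note 12 onset = 102/7b = 6573.577ms

1. 0.0ms @ 0 + 601.504ms (4/3)
2. 601.504ms @ 4/3 + 601.504ms (4/3)
3. 1203.008ms @ 8/3 + 601.504ms (4/3)
4. 1804.511ms @ 4 + 1353.383ms (3)
5. 3157.895ms @ 7 + 451.128ms (1)
6. 3609.023ms @ 8 + 676.692ms (3/2)
7. 4285.714ms @ 19/2 + 676.692ms (3/2)
8. 4962.406ms @ 11 + 225.564ms (1/2)
9. 5187.97ms @ 23/2 + 225.564ms (1/2)
10. 5413.534ms @ 12 + 902.256ms (2)
11. 6315.789ms @ 14 + 257.787ms (4/7)
12. 6573.577ms @ 102/7 + 128.894ms (2/7)
13. 6702.47ms @ 104/7 + 128.894ms (2/7)
14. 6831.364ms @ 106/7 + 128.894ms (2/7)
15. 6960.258ms @ 108/7 + 128.894ms (2/7)
16. 7089.151ms @ 110/7 + 128.894ms (2/7)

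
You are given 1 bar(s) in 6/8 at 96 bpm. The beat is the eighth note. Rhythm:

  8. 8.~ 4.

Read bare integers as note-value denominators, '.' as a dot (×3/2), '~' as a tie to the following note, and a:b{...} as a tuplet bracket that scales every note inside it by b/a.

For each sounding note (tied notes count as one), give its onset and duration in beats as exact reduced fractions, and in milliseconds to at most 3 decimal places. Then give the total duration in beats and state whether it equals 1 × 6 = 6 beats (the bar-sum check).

1) 0.0ms=0b +937.5ms=3/2b
2) 937.5ms=3/2b +2812.5ms=9/2b
Σ=6b of 6 (96bpm 6/8) — PASS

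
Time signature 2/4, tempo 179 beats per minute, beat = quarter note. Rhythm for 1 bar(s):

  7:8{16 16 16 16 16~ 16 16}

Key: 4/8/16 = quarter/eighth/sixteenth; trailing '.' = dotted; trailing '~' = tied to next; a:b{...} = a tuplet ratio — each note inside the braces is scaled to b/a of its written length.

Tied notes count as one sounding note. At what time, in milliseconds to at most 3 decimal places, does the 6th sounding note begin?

note 6 onset = 12/7b = 574.621ms

1. 0.0ms @ 0 + 95.77ms (2/7)
2. 95.77ms @ 2/7 + 95.77ms (2/7)
3. 191.54ms @ 4/7 + 95.77ms (2/7)
4. 287.31ms @ 6/7 + 95.77ms (2/7)
5. 383.081ms @ 8/7 + 191.54ms (4/7)
6. 574.621ms @ 12/7 + 95.77ms (2/7)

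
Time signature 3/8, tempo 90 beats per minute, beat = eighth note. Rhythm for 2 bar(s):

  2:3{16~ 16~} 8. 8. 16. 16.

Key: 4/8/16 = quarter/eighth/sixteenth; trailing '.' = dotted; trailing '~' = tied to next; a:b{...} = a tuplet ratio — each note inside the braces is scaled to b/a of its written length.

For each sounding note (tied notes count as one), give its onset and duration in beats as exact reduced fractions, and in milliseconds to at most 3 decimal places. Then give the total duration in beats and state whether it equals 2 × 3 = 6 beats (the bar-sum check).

1) 0.0ms=0b +2000.0ms=3b
2) 2000.0ms=3b +1000.0ms=3/2b
3) 3000.0ms=9/2b +500.0ms=3/4b
4) 3500.0ms=21/4b +500.0ms=3/4b
Σ=6b of 6 (90bpm 3/8) — PASS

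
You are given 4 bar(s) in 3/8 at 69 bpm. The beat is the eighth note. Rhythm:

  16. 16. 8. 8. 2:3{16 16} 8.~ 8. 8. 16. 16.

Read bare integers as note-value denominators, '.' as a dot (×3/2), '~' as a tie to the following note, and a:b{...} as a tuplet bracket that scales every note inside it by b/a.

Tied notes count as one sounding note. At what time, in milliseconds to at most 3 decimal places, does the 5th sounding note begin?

1. 0.0ms @ 0 + 652.174ms (3/4)
2. 652.174ms @ 3/4 + 652.174ms (3/4)
3. 1304.348ms @ 3/2 + 1304.348ms (3/2)
4. 2608.696ms @ 3 + 1304.348ms (3/2)
5. 3913.043ms @ 9/2 + 652.174ms (3/4)
6. 4565.217ms @ 21/4 + 652.174ms (3/4)
7. 5217.391ms @ 6 + 2608.696ms (3)
8. 7826.087ms @ 9 + 1304.348ms (3/2)
9. 9130.435ms @ 21/2 + 652.174ms (3/4)
10. 9782.609ms @ 45/4 + 652.174ms (3/4)

note 5 onset = 9/2b = 3913.043ms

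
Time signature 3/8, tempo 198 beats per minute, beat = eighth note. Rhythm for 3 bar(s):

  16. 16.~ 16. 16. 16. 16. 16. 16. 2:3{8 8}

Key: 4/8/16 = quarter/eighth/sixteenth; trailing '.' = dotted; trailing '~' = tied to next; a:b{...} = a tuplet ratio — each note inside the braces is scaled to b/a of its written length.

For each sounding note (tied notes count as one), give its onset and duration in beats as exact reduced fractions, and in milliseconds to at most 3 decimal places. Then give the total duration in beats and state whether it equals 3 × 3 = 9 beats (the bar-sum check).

1) 0.0ms=0b +227.273ms=3/4b
2) 227.273ms=3/4b +454.545ms=3/2b
3) 681.818ms=9/4b +227.273ms=3/4b
4) 909.091ms=3b +227.273ms=3/4b
5) 1136.364ms=15/4b +227.273ms=3/4b
6) 1363.636ms=9/2b +227.273ms=3/4b
7) 1590.909ms=21/4b +227.273ms=3/4b
8) 1818.182ms=6b +454.545ms=3/2b
9) 2272.727ms=15/2b +454.545ms=3/2b
Σ=9b of 9 (198bpm 3/8) — PASS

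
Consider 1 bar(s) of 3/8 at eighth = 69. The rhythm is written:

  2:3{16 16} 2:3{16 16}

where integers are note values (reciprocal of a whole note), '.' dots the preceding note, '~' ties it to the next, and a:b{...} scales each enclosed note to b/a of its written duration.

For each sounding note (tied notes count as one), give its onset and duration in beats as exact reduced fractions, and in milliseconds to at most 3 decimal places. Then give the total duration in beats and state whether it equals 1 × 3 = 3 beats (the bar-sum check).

1) 0.0ms=0b +652.174ms=3/4b
2) 652.174ms=3/4b +652.174ms=3/4b
3) 1304.348ms=3/2b +652.174ms=3/4b
4) 1956.522ms=9/4b +652.174ms=3/4b
Σ=3b of 3 (69bpm 3/8) — PASS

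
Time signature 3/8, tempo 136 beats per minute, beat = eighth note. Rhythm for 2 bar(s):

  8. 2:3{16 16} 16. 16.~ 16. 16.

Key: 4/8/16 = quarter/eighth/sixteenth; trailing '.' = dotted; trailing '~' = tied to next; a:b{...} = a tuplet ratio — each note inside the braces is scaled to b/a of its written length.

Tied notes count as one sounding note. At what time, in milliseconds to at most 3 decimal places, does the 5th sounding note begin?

note 5 onset = 15/4b = 1654.412ms

1. 0.0ms @ 0 + 661.765ms (3/2)
2. 661.765ms @ 3/2 + 330.882ms (3/4)
3. 992.647ms @ 9/4 + 330.882ms (3/4)
4. 1323.529ms @ 3 + 330.882ms (3/4)
5. 1654.412ms @ 15/4 + 661.765ms (3/2)
6. 2316.176ms @ 21/4 + 330.882ms (3/4)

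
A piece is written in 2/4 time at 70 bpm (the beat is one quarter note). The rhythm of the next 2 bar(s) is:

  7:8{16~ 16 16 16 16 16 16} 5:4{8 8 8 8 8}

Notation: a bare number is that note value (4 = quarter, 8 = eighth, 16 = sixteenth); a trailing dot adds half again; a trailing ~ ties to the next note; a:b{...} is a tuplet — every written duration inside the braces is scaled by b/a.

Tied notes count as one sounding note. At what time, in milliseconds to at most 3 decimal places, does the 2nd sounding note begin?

1. 0.0ms @ 0 + 489.796ms (4/7)
2. 489.796ms @ 4/7 + 244.898ms (2/7)
3. 734.694ms @ 6/7 + 244.898ms (2/7)
4. 979.592ms @ 8/7 + 244.898ms (2/7)
5. 1224.49ms @ 10/7 + 244.898ms (2/7)
6. 1469.388ms @ 12/7 + 244.898ms (2/7)
7. 1714.286ms @ 2 + 342.857ms (2/5)
8. 2057.143ms @ 12/5 + 342.857ms (2/5)
9. 2400.0ms @ 14/5 + 342.857ms (2/5)
10. 2742.857ms @ 16/5 + 342.857ms (2/5)
11. 3085.714ms @ 18/5 + 342.857ms (2/5)

note 2 onset = 4/7b = 489.796ms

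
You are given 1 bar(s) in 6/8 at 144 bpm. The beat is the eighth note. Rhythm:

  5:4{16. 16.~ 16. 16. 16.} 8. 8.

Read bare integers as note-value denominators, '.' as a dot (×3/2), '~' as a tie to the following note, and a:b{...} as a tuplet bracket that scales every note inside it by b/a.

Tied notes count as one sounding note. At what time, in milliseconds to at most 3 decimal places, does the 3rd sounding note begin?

1. 0.0ms @ 0 + 250.0ms (3/5)
2. 250.0ms @ 3/5 + 500.0ms (6/5)
3. 750.0ms @ 9/5 + 250.0ms (3/5)
4. 1000.0ms @ 12/5 + 250.0ms (3/5)
5. 1250.0ms @ 3 + 625.0ms (3/2)
6. 1875.0ms @ 9/2 + 625.0ms (3/2)

note 3 onset = 9/5b = 750.0ms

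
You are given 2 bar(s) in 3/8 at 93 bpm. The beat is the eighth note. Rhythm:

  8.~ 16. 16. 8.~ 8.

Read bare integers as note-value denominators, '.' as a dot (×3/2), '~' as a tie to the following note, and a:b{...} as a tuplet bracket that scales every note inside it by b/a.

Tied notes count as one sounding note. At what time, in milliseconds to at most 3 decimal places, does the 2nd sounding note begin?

note 2 onset = 9/4b = 1451.613ms

1. 0.0ms @ 0 + 1451.613ms (9/4)
2. 1451.613ms @ 9/4 + 483.871ms (3/4)
3. 1935.484ms @ 3 + 1935.484ms (3)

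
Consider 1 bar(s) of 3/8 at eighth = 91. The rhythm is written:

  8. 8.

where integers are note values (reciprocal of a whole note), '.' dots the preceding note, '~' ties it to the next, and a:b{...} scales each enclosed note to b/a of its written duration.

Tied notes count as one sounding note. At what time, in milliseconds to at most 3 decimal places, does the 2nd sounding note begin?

1. 0.0ms @ 0 + 989.011ms (3/2)
2. 989.011ms @ 3/2 + 989.011ms (3/2)

note 2 onset = 3/2b = 989.011ms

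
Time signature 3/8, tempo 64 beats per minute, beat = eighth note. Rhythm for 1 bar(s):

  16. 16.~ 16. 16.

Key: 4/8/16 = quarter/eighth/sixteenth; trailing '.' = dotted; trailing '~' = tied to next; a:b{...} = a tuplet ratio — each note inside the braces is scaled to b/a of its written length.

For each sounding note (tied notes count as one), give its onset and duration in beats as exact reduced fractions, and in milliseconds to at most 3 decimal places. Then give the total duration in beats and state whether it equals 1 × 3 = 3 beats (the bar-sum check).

1) 0.0ms=0b +703.125ms=3/4b
2) 703.125ms=3/4b +1406.25ms=3/2b
3) 2109.375ms=9/4b +703.125ms=3/4b
Σ=3b of 3 (64bpm 3/8) — PASS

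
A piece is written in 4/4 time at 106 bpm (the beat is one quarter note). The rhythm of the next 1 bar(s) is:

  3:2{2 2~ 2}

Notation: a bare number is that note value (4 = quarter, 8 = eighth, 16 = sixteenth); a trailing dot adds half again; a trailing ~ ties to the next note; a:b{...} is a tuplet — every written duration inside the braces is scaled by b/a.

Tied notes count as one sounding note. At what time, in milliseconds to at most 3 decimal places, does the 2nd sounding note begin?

note 2 onset = 4/3b = 754.717ms

1. 0.0ms @ 0 + 754.717ms (4/3)
2. 754.717ms @ 4/3 + 1509.434ms (8/3)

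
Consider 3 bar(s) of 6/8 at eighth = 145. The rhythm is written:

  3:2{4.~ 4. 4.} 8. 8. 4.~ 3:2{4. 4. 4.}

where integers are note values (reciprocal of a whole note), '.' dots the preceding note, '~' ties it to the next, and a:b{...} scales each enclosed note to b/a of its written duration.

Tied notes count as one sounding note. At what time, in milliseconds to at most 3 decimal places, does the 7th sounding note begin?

1. 0.0ms @ 0 + 1655.172ms (4)
2. 1655.172ms @ 4 + 827.586ms (2)
3. 2482.759ms @ 6 + 620.69ms (3/2)
4. 3103.448ms @ 15/2 + 620.69ms (3/2)
5. 3724.138ms @ 9 + 2068.966ms (5)
6. 5793.103ms @ 14 + 827.586ms (2)
7. 6620.69ms @ 16 + 827.586ms (2)

note 7 onset = 16b = 6620.69ms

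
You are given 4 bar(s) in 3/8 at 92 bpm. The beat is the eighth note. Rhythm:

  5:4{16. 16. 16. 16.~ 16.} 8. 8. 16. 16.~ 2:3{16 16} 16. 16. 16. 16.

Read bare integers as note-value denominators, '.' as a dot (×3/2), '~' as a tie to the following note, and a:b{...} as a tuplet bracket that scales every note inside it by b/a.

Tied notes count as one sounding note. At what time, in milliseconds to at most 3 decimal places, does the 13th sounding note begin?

note 13 onset = 45/4b = 7336.957ms

1. 0.0ms @ 0 + 391.304ms (3/5)
2. 391.304ms @ 3/5 + 391.304ms (3/5)
3. 782.609ms @ 6/5 + 391.304ms (3/5)
4. 1173.913ms @ 9/5 + 782.609ms (6/5)
5. 1956.522ms @ 3 + 978.261ms (3/2)
6. 2934.783ms @ 9/2 + 978.261ms (3/2)
7. 3913.043ms @ 6 + 489.13ms (3/4)
8. 4402.174ms @ 27/4 + 978.261ms (3/2)
9. 5380.435ms @ 33/4 + 489.13ms (3/4)
10. 5869.565ms @ 9 + 489.13ms (3/4)
11. 6358.696ms @ 39/4 + 489.13ms (3/4)
12. 6847.826ms @ 21/2 + 489.13ms (3/4)
13. 7336.957ms @ 45/4 + 489.13ms (3/4)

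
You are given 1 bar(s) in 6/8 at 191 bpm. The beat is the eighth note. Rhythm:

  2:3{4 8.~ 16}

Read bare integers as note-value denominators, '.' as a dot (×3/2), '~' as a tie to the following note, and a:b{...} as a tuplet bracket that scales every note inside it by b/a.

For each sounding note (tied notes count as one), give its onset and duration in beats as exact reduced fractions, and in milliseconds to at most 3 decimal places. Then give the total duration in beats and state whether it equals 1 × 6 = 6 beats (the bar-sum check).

1) 0.0ms=0b +942.408ms=3b
2) 942.408ms=3b +942.408ms=3b
Σ=6b of 6 (191bpm 6/8) — PASS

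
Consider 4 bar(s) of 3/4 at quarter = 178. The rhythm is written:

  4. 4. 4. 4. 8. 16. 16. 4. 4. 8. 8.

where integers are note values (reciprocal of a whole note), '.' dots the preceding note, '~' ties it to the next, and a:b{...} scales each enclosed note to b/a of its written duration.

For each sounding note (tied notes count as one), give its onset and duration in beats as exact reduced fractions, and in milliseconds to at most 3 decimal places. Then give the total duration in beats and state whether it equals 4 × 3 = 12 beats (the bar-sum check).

1) 0.0ms=0b +505.618ms=3/2b
2) 505.618ms=3/2b +505.618ms=3/2b
3) 1011.236ms=3b +505.618ms=3/2b
4) 1516.854ms=9/2b +505.618ms=3/2b
5) 2022.472ms=6b +252.809ms=3/4b
6) 2275.281ms=27/4b +126.404ms=3/8b
7) 2401.685ms=57/8b +126.404ms=3/8b
8) 2528.09ms=15/2b +505.618ms=3/2b
9) 3033.708ms=9b +505.618ms=3/2b
10) 3539.326ms=21/2b +252.809ms=3/4b
11) 3792.135ms=45/4b +252.809ms=3/4b
Σ=12b of 12 (178bpm 3/4) — PASS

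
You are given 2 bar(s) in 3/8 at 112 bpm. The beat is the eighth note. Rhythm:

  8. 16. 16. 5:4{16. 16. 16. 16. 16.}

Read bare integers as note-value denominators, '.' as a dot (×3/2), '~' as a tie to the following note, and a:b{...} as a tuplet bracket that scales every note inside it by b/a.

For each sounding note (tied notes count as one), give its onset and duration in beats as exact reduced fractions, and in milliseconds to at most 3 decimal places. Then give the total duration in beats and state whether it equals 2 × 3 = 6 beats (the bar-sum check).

1) 0.0ms=0b +803.571ms=3/2b
2) 803.571ms=3/2b +401.786ms=3/4b
3) 1205.357ms=9/4b +401.786ms=3/4b
4) 1607.143ms=3b +321.429ms=3/5b
5) 1928.571ms=18/5b +321.429ms=3/5b
6) 2250.0ms=21/5b +321.429ms=3/5b
7) 2571.429ms=24/5b +321.429ms=3/5b
8) 2892.857ms=27/5b +321.429ms=3/5b
Σ=6b of 6 (112bpm 3/8) — PASS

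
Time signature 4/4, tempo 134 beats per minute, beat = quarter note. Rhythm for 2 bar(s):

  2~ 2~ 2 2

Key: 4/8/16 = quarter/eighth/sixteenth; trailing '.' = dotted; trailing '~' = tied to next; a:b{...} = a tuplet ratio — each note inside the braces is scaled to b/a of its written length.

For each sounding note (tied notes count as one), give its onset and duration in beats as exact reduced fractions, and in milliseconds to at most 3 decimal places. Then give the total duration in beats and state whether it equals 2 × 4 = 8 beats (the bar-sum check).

1) 0.0ms=0b +2686.567ms=6b
2) 2686.567ms=6b +895.522ms=2b
Σ=8b of 8 (134bpm 4/4) — PASS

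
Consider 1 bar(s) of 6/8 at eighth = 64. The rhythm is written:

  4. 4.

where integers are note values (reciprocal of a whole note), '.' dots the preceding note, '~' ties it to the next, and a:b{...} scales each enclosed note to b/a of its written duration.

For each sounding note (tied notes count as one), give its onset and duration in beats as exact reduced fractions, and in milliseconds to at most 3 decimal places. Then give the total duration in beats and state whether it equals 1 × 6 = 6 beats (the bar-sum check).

1) 0.0ms=0b +2812.5ms=3b
2) 2812.5ms=3b +2812.5ms=3b
Σ=6b of 6 (64bpm 6/8) — PASS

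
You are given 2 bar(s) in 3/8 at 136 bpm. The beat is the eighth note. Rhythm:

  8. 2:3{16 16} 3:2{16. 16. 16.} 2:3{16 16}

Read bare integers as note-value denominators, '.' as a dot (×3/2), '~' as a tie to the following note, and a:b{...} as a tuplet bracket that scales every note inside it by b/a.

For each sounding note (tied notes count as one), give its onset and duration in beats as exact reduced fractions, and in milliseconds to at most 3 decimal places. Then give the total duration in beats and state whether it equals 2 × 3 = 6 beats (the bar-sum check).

1) 0.0ms=0b +661.765ms=3/2b
2) 661.765ms=3/2b +330.882ms=3/4b
3) 992.647ms=9/4b +330.882ms=3/4b
4) 1323.529ms=3b +220.588ms=1/2b
5) 1544.118ms=7/2b +220.588ms=1/2b
6) 1764.706ms=4b +220.588ms=1/2b
7) 1985.294ms=9/2b +330.882ms=3/4b
8) 2316.176ms=21/4b +330.882ms=3/4b
Σ=6b of 6 (136bpm 3/8) — PASS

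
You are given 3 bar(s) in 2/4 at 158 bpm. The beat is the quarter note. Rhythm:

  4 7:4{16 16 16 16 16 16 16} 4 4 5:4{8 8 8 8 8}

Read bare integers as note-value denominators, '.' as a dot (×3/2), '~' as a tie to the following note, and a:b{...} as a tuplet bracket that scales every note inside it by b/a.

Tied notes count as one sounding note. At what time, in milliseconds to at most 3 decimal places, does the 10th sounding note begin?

note 10 onset = 3b = 1139.241ms

1. 0.0ms @ 0 + 379.747ms (1)
2. 379.747ms @ 1 + 54.25ms (1/7)
3. 433.996ms @ 8/7 + 54.25ms (1/7)
4. 488.246ms @ 9/7 + 54.25ms (1/7)
5. 542.495ms @ 10/7 + 54.25ms (1/7)
6. 596.745ms @ 11/7 + 54.25ms (1/7)
7. 650.995ms @ 12/7 + 54.25ms (1/7)
8. 705.244ms @ 13/7 + 54.25ms (1/7)
9. 759.494ms @ 2 + 379.747ms (1)
10. 1139.241ms @ 3 + 379.747ms (1)
11. 1518.987ms @ 4 + 151.899ms (2/5)
12. 1670.886ms @ 22/5 + 151.899ms (2/5)
13. 1822.785ms @ 24/5 + 151.899ms (2/5)
14. 1974.684ms @ 26/5 + 151.899ms (2/5)
15. 2126.582ms @ 28/5 + 151.899ms (2/5)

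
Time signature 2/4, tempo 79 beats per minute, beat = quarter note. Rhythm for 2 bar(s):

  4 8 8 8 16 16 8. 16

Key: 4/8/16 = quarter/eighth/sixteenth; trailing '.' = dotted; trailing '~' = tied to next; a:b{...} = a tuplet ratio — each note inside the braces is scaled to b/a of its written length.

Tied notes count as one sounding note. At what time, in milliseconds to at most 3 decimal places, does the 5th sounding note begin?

note 5 onset = 5/2b = 1898.734ms

1. 0.0ms @ 0 + 759.494ms (1)
2. 759.494ms @ 1 + 379.747ms (1/2)
3. 1139.241ms @ 3/2 + 379.747ms (1/2)
4. 1518.987ms @ 2 + 379.747ms (1/2)
5. 1898.734ms @ 5/2 + 189.873ms (1/4)
6. 2088.608ms @ 11/4 + 189.873ms (1/4)
7. 2278.481ms @ 3 + 569.62ms (3/4)
8. 2848.101ms @ 15/4 + 189.873ms (1/4)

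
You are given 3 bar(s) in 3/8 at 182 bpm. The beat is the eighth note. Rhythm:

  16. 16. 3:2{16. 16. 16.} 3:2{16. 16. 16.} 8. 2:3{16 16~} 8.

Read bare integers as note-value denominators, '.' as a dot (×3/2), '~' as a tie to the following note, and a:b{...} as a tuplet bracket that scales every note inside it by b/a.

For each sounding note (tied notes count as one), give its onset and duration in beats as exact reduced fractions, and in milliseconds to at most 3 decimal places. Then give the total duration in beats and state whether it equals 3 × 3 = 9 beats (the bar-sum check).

1) 0.0ms=0b +247.253ms=3/4b
2) 247.253ms=3/4b +247.253ms=3/4b
3) 494.505ms=3/2b +164.835ms=1/2b
4) 659.341ms=2b +164.835ms=1/2b
5) 824.176ms=5/2b +164.835ms=1/2b
6) 989.011ms=3b +164.835ms=1/2b
7) 1153.846ms=7/2b +164.835ms=1/2b
8) 1318.681ms=4b +164.835ms=1/2b
9) 1483.516ms=9/2b +494.505ms=3/2b
10) 1978.022ms=6b +247.253ms=3/4b
11) 2225.275ms=27/4b +741.758ms=9/4b
Σ=9b of 9 (182bpm 3/8) — PASS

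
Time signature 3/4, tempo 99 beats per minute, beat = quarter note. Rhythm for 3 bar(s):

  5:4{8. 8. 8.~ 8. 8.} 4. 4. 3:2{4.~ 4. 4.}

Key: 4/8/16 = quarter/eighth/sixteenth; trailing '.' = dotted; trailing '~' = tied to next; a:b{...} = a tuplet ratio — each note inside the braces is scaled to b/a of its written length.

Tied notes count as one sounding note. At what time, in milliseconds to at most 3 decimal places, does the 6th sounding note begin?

note 6 onset = 9/2b = 2727.273ms

1. 0.0ms @ 0 + 363.636ms (3/5)
2. 363.636ms @ 3/5 + 363.636ms (3/5)
3. 727.273ms @ 6/5 + 727.273ms (6/5)
4. 1454.545ms @ 12/5 + 363.636ms (3/5)
5. 1818.182ms @ 3 + 909.091ms (3/2)
6. 2727.273ms @ 9/2 + 909.091ms (3/2)
7. 3636.364ms @ 6 + 1212.121ms (2)
8. 4848.485ms @ 8 + 606.061ms (1)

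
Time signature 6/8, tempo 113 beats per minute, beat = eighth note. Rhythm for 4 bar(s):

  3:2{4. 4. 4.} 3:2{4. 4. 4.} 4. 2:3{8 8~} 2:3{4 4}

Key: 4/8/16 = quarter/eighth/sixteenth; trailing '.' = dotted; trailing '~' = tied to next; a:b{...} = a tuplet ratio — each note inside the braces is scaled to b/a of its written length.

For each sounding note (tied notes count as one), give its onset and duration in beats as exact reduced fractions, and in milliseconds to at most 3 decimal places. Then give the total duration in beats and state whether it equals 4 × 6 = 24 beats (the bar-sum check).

1) 0.0ms=0b +1061.947ms=2b
2) 1061.947ms=2b +1061.947ms=2b
3) 2123.894ms=4b +1061.947ms=2b
4) 3185.841ms=6b +1061.947ms=2b
5) 4247.788ms=8b +1061.947ms=2b
6) 5309.735ms=10b +1061.947ms=2b
7) 6371.681ms=12b +1592.92ms=3b
8) 7964.602ms=15b +796.46ms=3/2b
9) 8761.062ms=33/2b +2389.381ms=9/2b
10) 11150.442ms=21b +1592.92ms=3b
Σ=24b of 24 (113bpm 6/8) — PASS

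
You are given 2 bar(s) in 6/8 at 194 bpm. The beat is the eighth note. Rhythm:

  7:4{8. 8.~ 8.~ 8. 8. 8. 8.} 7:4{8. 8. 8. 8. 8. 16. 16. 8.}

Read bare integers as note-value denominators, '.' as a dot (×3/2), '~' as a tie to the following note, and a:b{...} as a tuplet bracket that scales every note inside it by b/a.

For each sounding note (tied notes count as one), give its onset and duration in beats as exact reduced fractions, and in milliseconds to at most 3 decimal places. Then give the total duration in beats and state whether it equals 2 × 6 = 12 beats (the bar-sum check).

1) 0.0ms=0b +265.096ms=6/7b
2) 265.096ms=6/7b +795.287ms=18/7b
3) 1060.383ms=24/7b +265.096ms=6/7b
4) 1325.479ms=30/7b +265.096ms=6/7b
5) 1590.574ms=36/7b +265.096ms=6/7b
6) 1855.67ms=6b +265.096ms=6/7b
7) 2120.766ms=48/7b +265.096ms=6/7b
8) 2385.862ms=54/7b +265.096ms=6/7b
9) 2650.957ms=60/7b +265.096ms=6/7b
10) 2916.053ms=66/7b +265.096ms=6/7b
11) 3181.149ms=72/7b +132.548ms=3/7b
12) 3313.697ms=75/7b +132.548ms=3/7b
13) 3446.244ms=78/7b +265.096ms=6/7b
Σ=12b of 12 (194bpm 6/8) — PASS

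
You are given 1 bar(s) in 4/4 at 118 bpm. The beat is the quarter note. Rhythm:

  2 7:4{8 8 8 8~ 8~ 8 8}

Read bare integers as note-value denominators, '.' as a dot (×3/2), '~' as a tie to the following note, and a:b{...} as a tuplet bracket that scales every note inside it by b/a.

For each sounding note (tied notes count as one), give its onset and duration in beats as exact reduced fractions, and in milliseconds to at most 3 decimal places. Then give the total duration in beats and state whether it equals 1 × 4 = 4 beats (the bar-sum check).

1) 0.0ms=0b +1016.949ms=2b
2) 1016.949ms=2b +145.278ms=2/7b
3) 1162.228ms=16/7b +145.278ms=2/7b
4) 1307.506ms=18/7b +145.278ms=2/7b
5) 1452.785ms=20/7b +435.835ms=6/7b
6) 1888.62ms=26/7b +145.278ms=2/7b
Σ=4b of 4 (118bpm 4/4) — PASS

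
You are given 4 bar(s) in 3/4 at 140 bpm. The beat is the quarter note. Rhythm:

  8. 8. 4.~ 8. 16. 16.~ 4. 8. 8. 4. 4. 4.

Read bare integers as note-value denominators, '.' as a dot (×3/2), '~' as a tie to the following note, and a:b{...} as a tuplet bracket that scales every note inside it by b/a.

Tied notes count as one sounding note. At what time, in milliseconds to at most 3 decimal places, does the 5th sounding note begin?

1. 0.0ms @ 0 + 321.429ms (3/4)
2. 321.429ms @ 3/4 + 321.429ms (3/4)
3. 642.857ms @ 3/2 + 964.286ms (9/4)
4. 1607.143ms @ 15/4 + 160.714ms (3/8)
5. 1767.857ms @ 33/8 + 803.571ms (15/8)
6. 2571.429ms @ 6 + 321.429ms (3/4)
7. 2892.857ms @ 27/4 + 321.429ms (3/4)
8. 3214.286ms @ 15/2 + 642.857ms (3/2)
9. 3857.143ms @ 9 + 642.857ms (3/2)
10. 4500.0ms @ 21/2 + 642.857ms (3/2)

note 5 onset = 33/8b = 1767.857ms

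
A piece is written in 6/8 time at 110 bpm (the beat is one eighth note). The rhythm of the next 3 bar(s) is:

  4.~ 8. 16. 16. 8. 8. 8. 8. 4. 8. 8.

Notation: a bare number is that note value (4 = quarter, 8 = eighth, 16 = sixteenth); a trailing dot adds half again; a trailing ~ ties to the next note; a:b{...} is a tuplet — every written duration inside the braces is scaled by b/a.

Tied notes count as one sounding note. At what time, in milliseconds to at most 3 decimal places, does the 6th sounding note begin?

note 6 onset = 9b = 4909.091ms

1. 0.0ms @ 0 + 2454.545ms (9/2)
2. 2454.545ms @ 9/2 + 409.091ms (3/4)
3. 2863.636ms @ 21/4 + 409.091ms (3/4)
4. 3272.727ms @ 6 + 818.182ms (3/2)
5. 4090.909ms @ 15/2 + 818.182ms (3/2)
6. 4909.091ms @ 9 + 818.182ms (3/2)
7. 5727.273ms @ 21/2 + 818.182ms (3/2)
8. 6545.455ms @ 12 + 1636.364ms (3)
9. 8181.818ms @ 15 + 818.182ms (3/2)
10. 9000.0ms @ 33/2 + 818.182ms (3/2)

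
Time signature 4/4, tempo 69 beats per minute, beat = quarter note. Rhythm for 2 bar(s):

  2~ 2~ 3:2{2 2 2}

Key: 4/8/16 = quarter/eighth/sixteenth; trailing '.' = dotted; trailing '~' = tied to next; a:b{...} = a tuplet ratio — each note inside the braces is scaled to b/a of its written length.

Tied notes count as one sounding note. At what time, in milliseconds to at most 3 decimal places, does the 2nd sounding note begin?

note 2 onset = 16/3b = 4637.681ms

1. 0.0ms @ 0 + 4637.681ms (16/3)
2. 4637.681ms @ 16/3 + 1159.42ms (4/3)
3. 5797.101ms @ 20/3 + 1159.42ms (4/3)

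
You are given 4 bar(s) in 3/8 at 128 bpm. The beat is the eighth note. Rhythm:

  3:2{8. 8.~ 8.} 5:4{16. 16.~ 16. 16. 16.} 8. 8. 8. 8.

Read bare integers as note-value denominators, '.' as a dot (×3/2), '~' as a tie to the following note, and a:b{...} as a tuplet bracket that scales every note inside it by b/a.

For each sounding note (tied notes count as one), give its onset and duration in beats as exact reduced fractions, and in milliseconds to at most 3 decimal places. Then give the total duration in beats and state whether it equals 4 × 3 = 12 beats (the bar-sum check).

1) 0.0ms=0b +468.75ms=1b
2) 468.75ms=1b +937.5ms=2b
3) 1406.25ms=3b +281.25ms=3/5b
4) 1687.5ms=18/5b +562.5ms=6/5b
5) 2250.0ms=24/5b +281.25ms=3/5b
6) 2531.25ms=27/5b +281.25ms=3/5b
7) 2812.5ms=6b +703.125ms=3/2b
8) 3515.625ms=15/2b +703.125ms=3/2b
9) 4218.75ms=9b +703.125ms=3/2b
10) 4921.875ms=21/2b +703.125ms=3/2b
Σ=12b of 12 (128bpm 3/8) — PASS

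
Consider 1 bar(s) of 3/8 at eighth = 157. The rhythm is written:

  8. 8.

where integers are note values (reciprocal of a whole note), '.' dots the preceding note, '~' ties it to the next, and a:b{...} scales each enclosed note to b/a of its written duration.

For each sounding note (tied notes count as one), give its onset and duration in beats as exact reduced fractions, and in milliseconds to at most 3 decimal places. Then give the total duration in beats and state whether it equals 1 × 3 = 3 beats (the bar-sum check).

1) 0.0ms=0b +573.248ms=3/2b
2) 573.248ms=3/2b +573.248ms=3/2b
Σ=3b of 3 (157bpm 3/8) — PASS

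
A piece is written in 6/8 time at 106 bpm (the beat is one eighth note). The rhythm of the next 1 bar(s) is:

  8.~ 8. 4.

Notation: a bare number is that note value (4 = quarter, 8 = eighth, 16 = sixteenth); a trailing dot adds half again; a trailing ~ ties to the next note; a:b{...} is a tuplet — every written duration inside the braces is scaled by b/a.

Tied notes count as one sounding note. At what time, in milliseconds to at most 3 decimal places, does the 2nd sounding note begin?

1. 0.0ms @ 0 + 1698.113ms (3)
2. 1698.113ms @ 3 + 1698.113ms (3)

note 2 onset = 3b = 1698.113ms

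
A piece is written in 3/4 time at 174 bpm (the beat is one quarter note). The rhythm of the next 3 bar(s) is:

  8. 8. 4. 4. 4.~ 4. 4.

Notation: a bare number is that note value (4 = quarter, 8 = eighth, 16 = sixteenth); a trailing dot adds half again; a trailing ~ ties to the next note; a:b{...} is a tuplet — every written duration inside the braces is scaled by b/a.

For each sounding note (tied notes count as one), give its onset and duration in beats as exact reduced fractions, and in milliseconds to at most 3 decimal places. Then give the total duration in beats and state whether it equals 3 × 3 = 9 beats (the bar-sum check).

1) 0.0ms=0b +258.621ms=3/4b
2) 258.621ms=3/4b +258.621ms=3/4b
3) 517.241ms=3/2b +517.241ms=3/2b
4) 1034.483ms=3b +517.241ms=3/2b
5) 1551.724ms=9/2b +1034.483ms=3b
6) 2586.207ms=15/2b +517.241ms=3/2b
Σ=9b of 9 (174bpm 3/4) — PASS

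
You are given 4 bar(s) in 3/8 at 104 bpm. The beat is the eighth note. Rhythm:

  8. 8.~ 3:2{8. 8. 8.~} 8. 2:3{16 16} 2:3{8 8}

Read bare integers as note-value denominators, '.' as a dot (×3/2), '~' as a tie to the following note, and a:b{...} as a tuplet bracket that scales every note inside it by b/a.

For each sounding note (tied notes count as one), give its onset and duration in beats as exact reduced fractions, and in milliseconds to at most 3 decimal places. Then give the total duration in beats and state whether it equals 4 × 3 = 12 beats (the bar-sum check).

1) 0.0ms=0b +865.385ms=3/2b
2) 865.385ms=3/2b +1442.308ms=5/2b
3) 2307.692ms=4b +576.923ms=1b
4) 2884.615ms=5b +1442.308ms=5/2b
5) 4326.923ms=15/2b +432.692ms=3/4b
6) 4759.615ms=33/4b +432.692ms=3/4b
7) 5192.308ms=9b +865.385ms=3/2b
8) 6057.692ms=21/2b +865.385ms=3/2b
Σ=12b of 12 (104bpm 3/8) — PASS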